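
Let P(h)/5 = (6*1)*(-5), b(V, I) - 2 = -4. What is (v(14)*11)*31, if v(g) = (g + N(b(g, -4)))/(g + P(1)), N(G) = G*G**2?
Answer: -1023/68 ≈ -15.044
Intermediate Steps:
b(V, I) = -2 (b(V, I) = 2 - 4 = -2)
N(G) = G**3
P(h) = -150 (P(h) = 5*((6*1)*(-5)) = 5*(6*(-5)) = 5*(-30) = -150)
v(g) = (-8 + g)/(-150 + g) (v(g) = (g + (-2)**3)/(g - 150) = (g - 8)/(-150 + g) = (-8 + g)/(-150 + g))
(v(14)*11)*31 = (((-8 + 14)/(-150 + 14))*11)*31 = ((6/(-136))*11)*31 = (-1/136*6*11)*31 = -3/68*11*31 = -33/68*31 = -1023/68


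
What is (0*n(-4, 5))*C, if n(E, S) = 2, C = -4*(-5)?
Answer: 0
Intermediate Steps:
C = 20
(0*n(-4, 5))*C = (0*2)*20 = 0*20 = 0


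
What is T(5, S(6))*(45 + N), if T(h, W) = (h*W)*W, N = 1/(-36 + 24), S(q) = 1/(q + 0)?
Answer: 2695/432 ≈ 6.2384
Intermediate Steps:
S(q) = 1/q
N = -1/12 (N = 1/(-12) = -1/12 ≈ -0.083333)
T(h, W) = h*W**2 (T(h, W) = (W*h)*W = h*W**2)
T(5, S(6))*(45 + N) = (5*(1/6)**2)*(45 - 1/12) = (5*(1/6)**2)*(539/12) = (5*(1/36))*(539/12) = (5/36)*(539/12) = 2695/432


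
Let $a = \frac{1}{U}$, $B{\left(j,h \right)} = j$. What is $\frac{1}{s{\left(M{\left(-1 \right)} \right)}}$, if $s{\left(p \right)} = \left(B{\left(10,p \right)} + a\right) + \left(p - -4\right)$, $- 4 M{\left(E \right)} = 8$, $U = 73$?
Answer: $\frac{73}{877} \approx 0.083238$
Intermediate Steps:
$a = \frac{1}{73} \approx 0.013699$
$M{\left(E \right)} = -2$ ($M{\left(E \right)} = \left(- \frac{1}{4}\right) 8 = -2$)
$s{\left(p \right)} = \frac{1023}{73} + p$ ($s{\left(p \right)} = \left(10 + \frac{1}{73}\right) + \left(p - -4\right) = \frac{731}{73} + \left(p + 4\right) = \frac{731}{73} + \left(4 + p\right) = \frac{1023}{73} + p$)
$\frac{1}{s{\left(M{\left(-1 \right)} \right)}} = \frac{1}{\frac{1023}{73} - 2} = \frac{1}{\frac{877}{73}} = \frac{73}{877}$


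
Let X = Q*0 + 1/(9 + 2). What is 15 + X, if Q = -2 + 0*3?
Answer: 166/11 ≈ 15.091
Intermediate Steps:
Q = -2 (Q = -2 + 0 = -2)
X = 1/11 (X = -2*0 + 1/(9 + 2) = 0 + 1/11 = 1/11 ≈ 0.090909)
15 + X = 15 + 1/11 = 166/11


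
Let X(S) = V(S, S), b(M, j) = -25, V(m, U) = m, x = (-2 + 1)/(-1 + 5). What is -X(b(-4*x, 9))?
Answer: 25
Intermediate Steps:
x = -1/4 ≈ -0.25000
X(S) = S
-X(b(-4*x, 9)) = -1*(-25) = 25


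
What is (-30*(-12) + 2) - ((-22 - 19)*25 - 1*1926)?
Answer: 3313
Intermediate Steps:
(-30*(-12) + 2) - ((-22 - 19)*25 - 1*1926) = (360 + 2) - (-41*25 - 1926) = 362 - (-1025 - 1926) = 362 - 1*(-2951) = 362 + 2951 = 3313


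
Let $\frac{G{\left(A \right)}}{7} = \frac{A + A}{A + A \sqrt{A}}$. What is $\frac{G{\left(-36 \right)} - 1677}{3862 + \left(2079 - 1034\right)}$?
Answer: $- \frac{62035}{181559} - \frac{12 i}{25937} \approx -0.34168 - 0.00046266 i$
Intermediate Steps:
$G{\left(A \right)} = \frac{14 A}{A + A^{\frac{3}{2}}}$ ($G{\left(A \right)} = 7 \frac{A + A}{A + A \sqrt{A}} = 7 \frac{2 A}{A + A^{\frac{3}{2}}} = \frac{14 A}{A + A^{\frac{3}{2}}}$)
$\frac{G{\left(-36 \right)} - 1677}{3862 + \left(2079 - 1034\right)} = \frac{14 \left(-36\right) \frac{1}{-36 + \left(-36\right)^{\frac{3}{2}}} - 1677}{3862 + \left(2079 - 1034\right)} = \frac{14 \left(-36\right) \frac{1}{-36 - 216 i} - 1677}{3862 + 1045} = \frac{14 \left(-36\right) \frac{-36 + 216 i}{47952} - 1677}{4907} = \left(\left(\frac{14}{37} - \frac{84 i}{37}\right) - 1677\right) \frac{1}{4907} = \left(- \frac{62035}{37} - \frac{84 i}{37}\right) \frac{1}{4907} = - \frac{62035}{181559} - \frac{12 i}{25937}$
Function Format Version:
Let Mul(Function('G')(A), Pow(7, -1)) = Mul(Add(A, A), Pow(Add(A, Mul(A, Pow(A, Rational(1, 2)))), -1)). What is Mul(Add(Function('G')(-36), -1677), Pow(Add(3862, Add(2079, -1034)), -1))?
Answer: Add(Rational(-62035, 181559), Mul(Rational(-12, 25937), I)) ≈ Add(-0.34168, Mul(-0.00046266, I))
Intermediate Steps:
Function('G')(A) = Mul(14, A, Pow(Add(A, Pow(A, Rational(3, 2))), -1)) (Function('G')(A) = Mul(7, Mul(Add(A, A), Pow(Add(A, Mul(A, Pow(A, Rational(1, 2)))), -1))) = Mul(7, Mul(Mul(2, A), Pow(Add(A, Pow(A, Rational(3, 2))), -1))) = Mul(7, Mul(2, A, Pow(Add(A, Pow(A, Rational(3, 2))), -1))) = Mul(14, A, Pow(Add(A, Pow(A, Rational(3, 2))), -1)))
Mul(Add(Function('G')(-36), -1677), Pow(Add(3862, Add(2079, -1034)), -1)) = Mul(Add(Mul(14, -36, Pow(Add(-36, Pow(-36, Rational(3, 2))), -1)), -1677), Pow(Add(3862, Add(2079, -1034)), -1)) = Mul(Add(Mul(14, -36, Pow(Add(-36, Mul(-216, I)), -1)), -1677), Pow(Add(3862, 1045), -1)) = Mul(Add(Mul(14, -36, Mul(Rational(1, 47952), Add(-36, Mul(216, I)))), -1677), Pow(4907, -1)) = Mul(Add(Add(Rational(14, 37), Mul(Rational(-84, 37), I)), -1677), Rational(1, 4907)) = Mul(Add(Rational(-62035, 37), Mul(Rational(-84, 37), I)), Rational(1, 4907)) = Add(Rational(-62035, 181559), Mul(Rational(-12, 25937), I))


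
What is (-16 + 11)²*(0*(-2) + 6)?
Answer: 150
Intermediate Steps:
(-16 + 11)²*(0*(-2) + 6) = (-5)²*(0 + 6) = 25*6 = 150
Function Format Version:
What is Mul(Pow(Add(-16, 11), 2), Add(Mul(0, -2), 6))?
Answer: 150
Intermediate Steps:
Mul(Pow(Add(-16, 11), 2), Add(Mul(0, -2), 6)) = Mul(Pow(-5, 2), Add(0, 6)) = Mul(25, 6) = 150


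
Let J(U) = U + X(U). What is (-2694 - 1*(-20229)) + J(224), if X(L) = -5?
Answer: 17754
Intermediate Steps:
J(U) = -5 + U (J(U) = U - 5 = -5 + U)
(-2694 - 1*(-20229)) + J(224) = (-2694 - 1*(-20229)) + (-5 + 224) = (-2694 + 20229) + 219 = 17535 + 219 = 17754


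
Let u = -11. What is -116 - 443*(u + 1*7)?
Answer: 1656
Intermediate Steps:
-116 - 443*(u + 1*7) = -116 - 443*(-11 + 1*7) = -116 - 443*(-11 + 7) = -116 - 443*(-4) = -116 + 1772 = 1656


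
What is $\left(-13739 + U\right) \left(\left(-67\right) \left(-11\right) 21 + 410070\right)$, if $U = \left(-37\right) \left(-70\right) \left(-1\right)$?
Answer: $-6948756963$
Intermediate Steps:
$U = -2590$ ($U = 2590 \left(-1\right) = -2590$)
$\left(-13739 + U\right) \left(\left(-67\right) \left(-11\right) 21 + 410070\right) = \left(-13739 - 2590\right) \left(\left(-67\right) \left(-11\right) 21 + 410070\right) = - 16329 \left(737 \cdot 21 + 410070\right) = - 16329 \left(15477 + 410070\right) = \left(-16329\right) 425547 = -6948756963$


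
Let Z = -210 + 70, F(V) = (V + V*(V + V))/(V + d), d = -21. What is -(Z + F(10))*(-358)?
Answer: -626500/11 ≈ -56955.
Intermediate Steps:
F(V) = (V + 2*V**2)/(-21 + V) (F(V) = (V + V*(V + V))/(V - 21) = (V + V*(2*V))/(-21 + V) = (V + 2*V**2)/(-21 + V))
Z = -140
-(Z + F(10))*(-358) = -(-140 + 10*(1 + 2*10)/(-21 + 10))*(-358) = -(-140 + 10*(1 + 20)/(-11))*(-358) = -(-140 + 10*(-1/11)*21)*(-358) = -(-140 - 210/11)*(-358) = -(-1750)*(-358)/11 = -1*626500/11 = -626500/11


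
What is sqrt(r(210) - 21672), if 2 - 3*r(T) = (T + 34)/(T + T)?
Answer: I*sqrt(238928585)/105 ≈ 147.21*I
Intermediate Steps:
r(T) = 2/3 - (34 + T)/(6*T) (r(T) = 2/3 - (T + 34)/(3*(T + T)) = 2/3 - (34 + T)/(3*(2*T)) = 2/3 - (34 + T)*1/(2*T)/3 = 2/3 - (34 + T)/(6*T))
sqrt(r(210) - 21672) = sqrt((1/6)*(-34 + 3*210)/210 - 21672) = sqrt((1/6)*(1/210)*(-34 + 630) - 21672) = sqrt((1/6)*(1/210)*596 - 21672) = sqrt(149/315 - 21672) = sqrt(-6826531/315) = I*sqrt(238928585)/105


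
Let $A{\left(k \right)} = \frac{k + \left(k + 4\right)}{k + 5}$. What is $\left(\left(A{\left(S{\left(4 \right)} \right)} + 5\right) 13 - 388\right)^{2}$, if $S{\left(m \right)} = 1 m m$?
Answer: $\frac{4431025}{49} \approx 90429.0$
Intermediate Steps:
$S{\left(m \right)} = m^{2}$ ($S{\left(m \right)} = m m = m^{2}$)
$A{\left(k \right)} = \frac{4 + 2 k}{5 + k}$ ($A{\left(k \right)} = \frac{k + \left(4 + k\right)}{5 + k} = \frac{4 + 2 k}{5 + k}$)
$\left(\left(A{\left(S{\left(4 \right)} \right)} + 5\right) 13 - 388\right)^{2} = \left(\left(\frac{2 \left(2 + 4^{2}\right)}{5 + 4^{2}} + 5\right) 13 - 388\right)^{2} = \left(\left(\frac{2 \left(2 + 16\right)}{5 + 16} + 5\right) 13 - 388\right)^{2} = \left(\left(2 \cdot \frac{1}{21} \cdot 18 + 5\right) 13 - 388\right)^{2} = \left(\left(\frac{12}{7} + 5\right) 13 - 388\right)^{2} = \left(\frac{47}{7} \cdot 13 - 388\right)^{2} = \left(\frac{611}{7} - 388\right)^{2} = \left(- \frac{2105}{7}\right)^{2} = \frac{4431025}{49}$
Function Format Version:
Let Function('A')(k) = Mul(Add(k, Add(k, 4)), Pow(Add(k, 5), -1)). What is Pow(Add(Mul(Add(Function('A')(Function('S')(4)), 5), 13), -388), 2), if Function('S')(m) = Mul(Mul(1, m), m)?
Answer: Rational(4431025, 49) ≈ 90429.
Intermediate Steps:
Function('S')(m) = Pow(m, 2) (Function('S')(m) = Mul(m, m) = Pow(m, 2))
Function('A')(k) = Mul(Pow(Add(5, k), -1), Add(4, Mul(2, k))) (Function('A')(k) = Mul(Add(k, Add(4, k)), Pow(Add(5, k), -1)) = Mul(Add(4, Mul(2, k)), Pow(Add(5, k), -1)) = Mul(Pow(Add(5, k), -1), Add(4, Mul(2, k))))
Pow(Add(Mul(Add(Function('A')(Function('S')(4)), 5), 13), -388), 2) = Pow(Add(Mul(Add(Mul(2, Pow(Add(5, Pow(4, 2)), -1), Add(2, Pow(4, 2))), 5), 13), -388), 2) = Pow(Add(Mul(Add(Mul(2, Pow(Add(5, 16), -1), Add(2, 16)), 5), 13), -388), 2) = Pow(Add(Mul(Add(Mul(2, Pow(21, -1), 18), 5), 13), -388), 2) = Pow(Add(Mul(Add(Mul(2, Rational(1, 21), 18), 5), 13), -388), 2) = Pow(Add(Mul(Add(Rational(12, 7), 5), 13), -388), 2) = Pow(Add(Mul(Rational(47, 7), 13), -388), 2) = Pow(Add(Rational(611, 7), -388), 2) = Pow(Rational(-2105, 7), 2) = Rational(4431025, 49)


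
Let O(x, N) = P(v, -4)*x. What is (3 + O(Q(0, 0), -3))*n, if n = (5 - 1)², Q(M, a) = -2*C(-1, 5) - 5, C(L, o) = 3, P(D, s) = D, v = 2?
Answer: -304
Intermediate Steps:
Q(M, a) = -11 (Q(M, a) = -2*3 - 5 = -6 - 5 = -11)
n = 16 (n = 4² = 16)
O(x, N) = 2*x
(3 + O(Q(0, 0), -3))*n = (3 + 2*(-11))*16 = (3 - 22)*16 = -19*16 = -304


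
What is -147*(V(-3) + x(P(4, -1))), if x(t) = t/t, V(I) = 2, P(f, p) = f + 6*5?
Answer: -441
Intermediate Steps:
P(f, p) = 30 + f (P(f, p) = f + 30 = 30 + f)
x(t) = 1
-147*(V(-3) + x(P(4, -1))) = -147*(2 + 1) = -147*3 = -441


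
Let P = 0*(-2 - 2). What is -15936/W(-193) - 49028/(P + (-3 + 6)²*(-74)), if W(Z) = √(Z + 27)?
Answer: 24514/333 + 96*I*√166 ≈ 73.616 + 1236.9*I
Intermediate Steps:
P = 0 (P = 0*(-4) = 0)
W(Z) = √(27 + Z)
-15936/W(-193) - 49028/(P + (-3 + 6)²*(-74)) = -15936/√(27 - 193) - 49028/(0 + (-3 + 6)²*(-74)) = -15936*(-I*√166/166) - 49028/(0 + 3²*(-74)) = -15936*(-I*√166/166) - 49028/(0 + 9*(-74)) = -(-96)*I*√166 - 49028/(0 - 666) = 96*I*√166 - 49028/(-666) = 96*I*√166 - 49028*(-1/666) = 96*I*√166 + 24514/333 = 24514/333 + 96*I*√166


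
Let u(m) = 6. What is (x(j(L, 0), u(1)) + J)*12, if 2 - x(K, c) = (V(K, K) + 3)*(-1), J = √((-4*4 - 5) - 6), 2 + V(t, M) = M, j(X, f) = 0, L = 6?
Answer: 36 + 36*I*√3 ≈ 36.0 + 62.354*I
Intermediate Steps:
V(t, M) = -2 + M
J = 3*I*√3 (J = √((-16 - 5) - 6) = √(-21 - 6) = √(-27) = 3*I*√3 ≈ 5.1962*I)
x(K, c) = 3 + K (x(K, c) = 2 - ((-2 + K) + 3)*(-1) = 2 - (1 + K)*(-1) = 2 - (-1 - K) = 2 + (1 + K) = 3 + K)
(x(j(L, 0), u(1)) + J)*12 = ((3 + 0) + 3*I*√3)*12 = (3 + 3*I*√3)*12 = 36 + 36*I*√3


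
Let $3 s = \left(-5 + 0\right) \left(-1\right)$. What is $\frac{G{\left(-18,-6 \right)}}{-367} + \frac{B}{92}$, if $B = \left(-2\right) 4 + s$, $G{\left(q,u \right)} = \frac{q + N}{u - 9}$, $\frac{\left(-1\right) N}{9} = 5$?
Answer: $- \frac{40661}{506460} \approx -0.080285$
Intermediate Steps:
$N = -45$ ($N = \left(-9\right) 5 = -45$)
$s = \frac{5}{3}$ ($s = \frac{\left(-5 + 0\right) \left(-1\right)}{3} = \frac{\left(-5\right) \left(-1\right)}{3} = \frac{1}{3} \cdot 5 = \frac{5}{3} \approx 1.6667$)
$G{\left(q,u \right)} = \frac{-45 + q}{-9 + u}$ ($G{\left(q,u \right)} = \frac{q - 45}{u - 9} = \frac{-45 + q}{-9 + u}$)
$B = - \frac{19}{3}$ ($B = \left(-2\right) 4 + \frac{5}{3} = -8 + \frac{5}{3} = - \frac{19}{3} \approx -6.3333$)
$\frac{G{\left(-18,-6 \right)}}{-367} + \frac{B}{92} = \frac{\frac{1}{-9 - 6} \left(-45 - 18\right)}{-367} - \frac{19}{3 \cdot 92} = \frac{1}{-15} \left(-63\right) \left(- \frac{1}{367}\right) - \frac{19}{276} = \left(- \frac{1}{15}\right) \left(-63\right) \left(- \frac{1}{367}\right) - \frac{19}{276} = \frac{21}{5} \left(- \frac{1}{367}\right) - \frac{19}{276} = - \frac{21}{1835} - \frac{19}{276} = - \frac{40661}{506460}$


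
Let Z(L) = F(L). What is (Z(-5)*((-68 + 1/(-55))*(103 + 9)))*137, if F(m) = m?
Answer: 57401904/11 ≈ 5.2184e+6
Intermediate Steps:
Z(L) = L
(Z(-5)*((-68 + 1/(-55))*(103 + 9)))*137 = -5*(-68 + 1/(-55))*(103 + 9)*137 = -5*(-68 - 1/55)*112*137 = -(-3741)*112/11*137 = -5*(-418992/55)*137 = (418992/11)*137 = 57401904/11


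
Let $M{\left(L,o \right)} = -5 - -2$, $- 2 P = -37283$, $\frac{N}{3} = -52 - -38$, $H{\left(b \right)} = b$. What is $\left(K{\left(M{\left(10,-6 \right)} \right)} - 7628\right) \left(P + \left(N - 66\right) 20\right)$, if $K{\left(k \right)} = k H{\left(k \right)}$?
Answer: $- \frac{251145097}{2} \approx -1.2557 \cdot 10^{8}$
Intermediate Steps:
$N = -42$ ($N = 3 \left(-52 - -38\right) = 3 \left(-52 + 38\right) = 3 \left(-14\right) = -42$)
$P = \frac{37283}{2}$ ($P = \left(- \frac{1}{2}\right) \left(-37283\right) = \frac{37283}{2} \approx 18642.0$)
$M{\left(L,o \right)} = -3$ ($M{\left(L,o \right)} = -5 + 2 = -3$)
$K{\left(k \right)} = k^{2}$ ($K{\left(k \right)} = k k = k^{2}$)
$\left(K{\left(M{\left(10,-6 \right)} \right)} - 7628\right) \left(P + \left(N - 66\right) 20\right) = \left(\left(-3\right)^{2} - 7628\right) \left(\frac{37283}{2} + \left(-42 - 66\right) 20\right) = \left(9 - 7628\right) \left(\frac{37283}{2} - 2160\right) = - 7619 \left(\frac{37283}{2} - 2160\right) = \left(-7619\right) \frac{32963}{2} = - \frac{251145097}{2}$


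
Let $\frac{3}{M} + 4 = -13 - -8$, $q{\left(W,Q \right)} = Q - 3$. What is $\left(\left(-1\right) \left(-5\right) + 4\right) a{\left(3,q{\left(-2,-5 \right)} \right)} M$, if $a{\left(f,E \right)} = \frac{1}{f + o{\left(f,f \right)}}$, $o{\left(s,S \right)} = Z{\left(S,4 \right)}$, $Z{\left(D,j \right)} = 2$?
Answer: $- \frac{3}{5} \approx -0.6$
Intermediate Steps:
$q{\left(W,Q \right)} = -3 + Q$
$o{\left(s,S \right)} = 2$
$a{\left(f,E \right)} = \frac{1}{2 + f}$ ($a{\left(f,E \right)} = \frac{1}{f + 2} = \frac{1}{2 + f}$)
$M = - \frac{1}{3}$ ($M = \frac{3}{-4 - 5} = \frac{3}{-9} = 3 \left(- \frac{1}{9}\right) = - \frac{1}{3} \approx -0.33333$)
$\left(\left(-1\right) \left(-5\right) + 4\right) a{\left(3,q{\left(-2,-5 \right)} \right)} M = \frac{\left(-1\right) \left(-5\right) + 4}{2 + 3} \left(- \frac{1}{3}\right) = \frac{5 + 4}{5} \left(- \frac{1}{3}\right) = 9 \cdot \frac{1}{5} \left(- \frac{1}{3}\right) = \frac{9}{5} \left(- \frac{1}{3}\right) = - \frac{3}{5}$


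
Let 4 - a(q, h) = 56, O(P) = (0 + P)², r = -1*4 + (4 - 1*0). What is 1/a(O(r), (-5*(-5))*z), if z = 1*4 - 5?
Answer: -1/52 ≈ -0.019231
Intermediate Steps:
z = -1 (z = 4 - 5 = -1)
r = 0 (r = -4 + (4 + 0) = -4 + 4 = 0)
O(P) = P²
a(q, h) = -52 (a(q, h) = 4 - 1*56 = 4 - 56 = -52)
1/a(O(r), (-5*(-5))*z) = 1/(-52) = -1/52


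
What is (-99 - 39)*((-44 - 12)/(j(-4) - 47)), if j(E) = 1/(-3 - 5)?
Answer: -61824/377 ≈ -163.99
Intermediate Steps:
j(E) = -1/8 (j(E) = 1/(-8) = -1/8)
(-99 - 39)*((-44 - 12)/(j(-4) - 47)) = (-99 - 39)*((-44 - 12)/(-1/8 - 47)) = -(-7728)/(-377/8) = -(-7728)*(-8)/377 = -138*448/377 = -61824/377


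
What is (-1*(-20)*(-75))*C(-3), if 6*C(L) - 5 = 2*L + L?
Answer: 1000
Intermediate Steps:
C(L) = ⅚ + L/2 (C(L) = ⅚ + (2*L + L)/6 = ⅚ + (3*L)/6 = ⅚ + L/2)
(-1*(-20)*(-75))*C(-3) = (-1*(-20)*(-75))*(⅚ + (½)*(-3)) = (20*(-75))*(⅚ - 3/2) = -1500*(-⅔) = 1000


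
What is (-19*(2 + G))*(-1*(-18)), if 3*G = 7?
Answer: -1482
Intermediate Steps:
G = 7/3 (G = (⅓)*7 = 7/3 ≈ 2.3333)
(-19*(2 + G))*(-1*(-18)) = (-19*(2 + 7/3))*(-1*(-18)) = -19*13/3*18 = -247/3*18 = -1482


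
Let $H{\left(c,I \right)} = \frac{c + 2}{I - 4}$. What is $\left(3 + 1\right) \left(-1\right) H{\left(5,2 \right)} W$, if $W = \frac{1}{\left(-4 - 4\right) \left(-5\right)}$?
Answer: $\frac{7}{20} \approx 0.35$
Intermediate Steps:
$W = \frac{1}{40}$ ($W = \frac{1}{\left(-8\right) \left(-5\right)} = \frac{1}{40} \approx 0.025$)
$H{\left(c,I \right)} = \frac{2 + c}{-4 + I}$
$\left(3 + 1\right) \left(-1\right) H{\left(5,2 \right)} W = \left(3 + 1\right) \left(-1\right) \frac{2 + 5}{-4 + 2} \cdot \frac{1}{40} = 4 \left(-1\right) \frac{1}{-2} \cdot 7 \cdot \frac{1}{40} = - 4 \left(\left(- \frac{1}{2}\right) 7\right) \frac{1}{40} = \left(-4\right) \left(- \frac{7}{2}\right) \frac{1}{40} = 14 \cdot \frac{1}{40} = \frac{7}{20}$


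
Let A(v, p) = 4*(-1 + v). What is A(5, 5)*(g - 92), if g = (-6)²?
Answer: -896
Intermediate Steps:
g = 36
A(v, p) = -4 + 4*v
A(5, 5)*(g - 92) = (-4 + 4*5)*(36 - 92) = (-4 + 20)*(-56) = 16*(-56) = -896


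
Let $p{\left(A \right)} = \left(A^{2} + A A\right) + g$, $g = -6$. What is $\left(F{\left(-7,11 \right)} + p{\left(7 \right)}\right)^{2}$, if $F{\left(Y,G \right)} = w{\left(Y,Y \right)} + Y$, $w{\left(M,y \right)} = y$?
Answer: $6084$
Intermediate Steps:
$p{\left(A \right)} = -6 + 2 A^{2}$ ($p{\left(A \right)} = \left(A^{2} + A A\right) - 6 = \left(A^{2} + A^{2}\right) - 6 = 2 A^{2} - 6 = -6 + 2 A^{2}$)
$F{\left(Y,G \right)} = 2 Y$ ($F{\left(Y,G \right)} = Y + Y = 2 Y$)
$\left(F{\left(-7,11 \right)} + p{\left(7 \right)}\right)^{2} = \left(2 \left(-7\right) - \left(6 - 2 \cdot 7^{2}\right)\right)^{2} = \left(-14 + \left(-6 + 2 \cdot 49\right)\right)^{2} = \left(-14 + \left(-6 + 98\right)\right)^{2} = \left(-14 + 92\right)^{2} = 78^{2} = 6084$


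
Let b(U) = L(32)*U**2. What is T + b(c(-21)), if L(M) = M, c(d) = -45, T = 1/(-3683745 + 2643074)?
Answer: 67435480799/1040671 ≈ 64800.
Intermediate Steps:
T = -1/1040671 (T = 1/(-1040671) = -1/1040671 ≈ -9.6092e-7)
b(U) = 32*U**2
T + b(c(-21)) = -1/1040671 + 32*(-45)**2 = -1/1040671 + 32*2025 = -1/1040671 + 64800 = 67435480799/1040671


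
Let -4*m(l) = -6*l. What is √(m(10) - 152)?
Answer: I*√137 ≈ 11.705*I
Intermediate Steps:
m(l) = 3*l/2 (m(l) = -(-3)*l/2 = 3*l/2)
√(m(10) - 152) = √((3/2)*10 - 152) = √(15 - 152) = √(-137) = I*√137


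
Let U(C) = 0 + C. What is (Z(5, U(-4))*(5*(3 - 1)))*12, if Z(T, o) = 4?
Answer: 480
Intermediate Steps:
U(C) = C
(Z(5, U(-4))*(5*(3 - 1)))*12 = (4*(5*(3 - 1)))*12 = (4*(5*2))*12 = (4*10)*12 = 40*12 = 480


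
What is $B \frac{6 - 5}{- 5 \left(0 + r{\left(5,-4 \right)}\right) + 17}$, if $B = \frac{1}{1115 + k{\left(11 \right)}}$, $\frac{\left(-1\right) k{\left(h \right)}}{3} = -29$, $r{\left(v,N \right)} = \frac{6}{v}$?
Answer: $\frac{1}{13222} \approx 7.5632 \cdot 10^{-5}$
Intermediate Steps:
$k{\left(h \right)} = 87$ ($k{\left(h \right)} = \left(-3\right) \left(-29\right) = 87$)
$B = \frac{1}{1202}$ ($B = \frac{1}{1115 + 87} = \frac{1}{1202} \approx 0.00083195$)
$B \frac{6 - 5}{- 5 \left(0 + r{\left(5,-4 \right)}\right) + 17} = \frac{\left(6 - 5\right) \frac{1}{- 5 \left(0 + \frac{6}{5}\right) + 17}}{1202} = \frac{1 \frac{1}{- 5 \left(0 + 6 \cdot \frac{1}{5}\right) + 17}}{1202} = \frac{1 \frac{1}{- 5 \left(0 + \frac{6}{5}\right) + 17}}{1202} = \frac{1 \frac{1}{\left(-5\right) \frac{6}{5} + 17}}{1202} = \frac{1 \frac{1}{-6 + 17}}{1202} = \frac{1 \cdot \frac{1}{11}}{1202} = \frac{1}{1202} \cdot \frac{1}{11} = \frac{1}{13222}$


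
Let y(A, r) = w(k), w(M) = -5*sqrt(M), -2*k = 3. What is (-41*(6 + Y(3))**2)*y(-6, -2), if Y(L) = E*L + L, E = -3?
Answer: 0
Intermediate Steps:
k = -3/2 (k = -1/2*3 = -3/2 ≈ -1.5000)
y(A, r) = -5*I*sqrt(6)/2
Y(L) = -2*L (Y(L) = -3*L + L = -2*L)
(-41*(6 + Y(3))**2)*y(-6, -2) = (-41*(6 - 2*3)**2)*(-5*I*sqrt(6)/2) = (-41*(6 - 6)**2)*(-5*I*sqrt(6)/2) = (-41*0**2)*(-5*I*sqrt(6)/2) = (-41*0)*(-5*I*sqrt(6)/2) = 0*(-5*I*sqrt(6)/2) = 0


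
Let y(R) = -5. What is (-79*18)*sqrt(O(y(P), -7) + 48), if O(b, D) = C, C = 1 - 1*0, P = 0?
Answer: -9954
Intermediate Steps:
C = 1 (C = 1 + 0 = 1)
O(b, D) = 1
(-79*18)*sqrt(O(y(P), -7) + 48) = (-79*18)*sqrt(1 + 48) = -1422*sqrt(49) = -1422*7 = -9954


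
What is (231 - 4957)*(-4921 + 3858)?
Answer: 5023738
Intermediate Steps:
(231 - 4957)*(-4921 + 3858) = -4726*(-1063) = 5023738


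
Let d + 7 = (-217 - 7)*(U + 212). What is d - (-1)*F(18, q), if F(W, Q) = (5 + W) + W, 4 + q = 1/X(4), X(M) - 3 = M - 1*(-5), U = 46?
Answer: -57758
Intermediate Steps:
X(M) = 8 + M (X(M) = 3 + (M - 1*(-5)) = 3 + (M + 5) = 3 + (5 + M) = 8 + M)
q = -47/12 (q = -4 + 1/(8 + 4) = -4 + 1/12 = -47/12 ≈ -3.9167)
d = -57799 (d = -7 + (-217 - 7)*(46 + 212) = -7 - 224*258 = -7 - 57792 = -57799)
F(W, Q) = 5 + 2*W
d - (-1)*F(18, q) = -57799 - (-1)*(5 + 2*18) = -57799 - (-1)*(5 + 36) = -57799 - (-1)*41 = -57799 - 1*(-41) = -57799 + 41 = -57758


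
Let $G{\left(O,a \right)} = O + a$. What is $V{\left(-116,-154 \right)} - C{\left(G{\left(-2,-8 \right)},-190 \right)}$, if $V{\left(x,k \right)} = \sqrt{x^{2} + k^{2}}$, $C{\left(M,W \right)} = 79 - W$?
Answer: $-269 + 2 \sqrt{9293} \approx -76.2$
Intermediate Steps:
$V{\left(x,k \right)} = \sqrt{k^{2} + x^{2}}$
$V{\left(-116,-154 \right)} - C{\left(G{\left(-2,-8 \right)},-190 \right)} = \sqrt{\left(-154\right)^{2} + \left(-116\right)^{2}} - \left(79 - -190\right) = \sqrt{23716 + 13456} - \left(79 + 190\right) = \sqrt{37172} - 269 = 2 \sqrt{9293} - 269 = -269 + 2 \sqrt{9293}$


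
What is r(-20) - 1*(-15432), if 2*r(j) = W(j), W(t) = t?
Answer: 15422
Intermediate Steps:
r(j) = j/2
r(-20) - 1*(-15432) = (½)*(-20) - 1*(-15432) = -10 + 15432 = 15422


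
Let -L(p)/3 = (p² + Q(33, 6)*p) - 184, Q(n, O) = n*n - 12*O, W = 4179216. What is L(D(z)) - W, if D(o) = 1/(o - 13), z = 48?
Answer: -5118970188/1225 ≈ -4.1788e+6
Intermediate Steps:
D(o) = 1/(-13 + o)
Q(n, O) = n² - 12*O
L(p) = 552 - 3051*p - 3*p² (L(p) = -3*((p² + (33² - 12*6)*p) - 184) = -3*((p² + (1089 - 72)*p) - 184) = -3*((p² + 1017*p) - 184) = -3*(-184 + p² + 1017*p) = 552 - 3051*p - 3*p²)
L(D(z)) - W = (552 - 3051/(-13 + 48) - 3/(-13 + 48)²) - 1*4179216 = (552 - 3051/35 - 3*(1/35)²) - 4179216 = (552 - 3051*1/35 - 3*(1/35)²) - 4179216 = (552 - 3051/35 - 3*1/1225) - 4179216 = (552 - 3051/35 - 3/1225) - 4179216 = 569412/1225 - 4179216 = -5118970188/1225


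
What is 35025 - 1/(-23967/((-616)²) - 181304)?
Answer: 2409611933929231/68796914591 ≈ 35025.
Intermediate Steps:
35025 - 1/(-23967/((-616)²) - 181304) = 35025 - 1/(-23967/379456 - 181304) = 35025 - 1/(-68796914591/379456) = 35025 - 1*(-379456/68796914591) = 35025 + 379456/68796914591 = 2409611933929231/68796914591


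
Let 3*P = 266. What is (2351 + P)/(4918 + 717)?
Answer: 7319/16905 ≈ 0.43295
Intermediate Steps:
P = 266/3 (P = (⅓)*266 = 266/3 ≈ 88.667)
(2351 + P)/(4918 + 717) = (2351 + 266/3)/(4918 + 717) = (7319/3)/5635 = (7319/3)*(1/5635) = 7319/16905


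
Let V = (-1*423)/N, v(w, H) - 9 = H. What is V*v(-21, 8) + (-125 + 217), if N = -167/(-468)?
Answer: -3350024/167 ≈ -20060.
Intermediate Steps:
v(w, H) = 9 + H
N = 167/468 (N = -167*(-1/468) = 167/468 ≈ 0.35684)
V = -197964/167 (V = (-1*423)/(167/468) = -423*468/167 = -197964/167 ≈ -1185.4)
V*v(-21, 8) + (-125 + 217) = -197964*(9 + 8)/167 + (-125 + 217) = -197964/167*17 + 92 = -3365388/167 + 92 = -3350024/167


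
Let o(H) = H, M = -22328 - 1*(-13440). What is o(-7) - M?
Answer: 8881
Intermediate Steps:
M = -8888 (M = -22328 + 13440 = -8888)
o(-7) - M = -7 - 1*(-8888) = -7 + 8888 = 8881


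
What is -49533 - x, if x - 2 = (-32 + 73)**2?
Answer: -51216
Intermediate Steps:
x = 1683 (x = 2 + (-32 + 73)**2 = 2 + 41**2 = 2 + 1681 = 1683)
-49533 - x = -49533 - 1*1683 = -49533 - 1683 = -51216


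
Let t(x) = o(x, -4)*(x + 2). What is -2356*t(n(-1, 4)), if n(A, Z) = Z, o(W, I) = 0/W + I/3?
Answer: 18848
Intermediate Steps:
o(W, I) = I/3 (o(W, I) = 0 + I*(1/3) = 0 + I/3 = I/3)
t(x) = -8/3 - 4*x/3 (t(x) = ((1/3)*(-4))*(x + 2) = -4*(2 + x)/3 = -8/3 - 4*x/3)
-2356*t(n(-1, 4)) = -2356*(-8/3 - 4/3*4) = -2356*(-8/3 - 16/3) = -2356*(-8) = 18848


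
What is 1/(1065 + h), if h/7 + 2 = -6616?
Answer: -1/45261 ≈ -2.2094e-5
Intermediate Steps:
h = -46326 (h = -14 + 7*(-6616) = -14 - 46312 = -46326)
1/(1065 + h) = 1/(1065 - 46326) = 1/(-45261) = -1/45261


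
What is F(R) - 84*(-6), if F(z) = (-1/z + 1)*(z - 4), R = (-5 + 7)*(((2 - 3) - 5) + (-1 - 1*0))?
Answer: 3393/7 ≈ 484.71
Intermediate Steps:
R = -14 (R = 2*((-1 - 5) + (-1 + 0)) = 2*(-6 - 1) = 2*(-7) = -14)
F(z) = (1 - 1/z)*(-4 + z)
F(R) - 84*(-6) = (-5 - 14 + 4/(-14)) - 84*(-6) = (-5 - 14 + 4*(-1/14)) + 504 = (-5 - 14 - 2/7) + 504 = -135/7 + 504 = 3393/7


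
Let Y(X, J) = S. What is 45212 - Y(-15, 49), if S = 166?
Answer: 45046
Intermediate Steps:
Y(X, J) = 166
45212 - Y(-15, 49) = 45212 - 1*166 = 45212 - 166 = 45046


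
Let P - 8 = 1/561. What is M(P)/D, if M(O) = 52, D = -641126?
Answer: -26/320563 ≈ -8.1107e-5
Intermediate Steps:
P = 4489/561 (P = 8 + 1/561 = 4489/561 ≈ 8.0018)
M(P)/D = 52/(-641126) = 52*(-1/641126) = -26/320563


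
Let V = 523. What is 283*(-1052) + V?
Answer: -297193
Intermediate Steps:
283*(-1052) + V = 283*(-1052) + 523 = -297716 + 523 = -297193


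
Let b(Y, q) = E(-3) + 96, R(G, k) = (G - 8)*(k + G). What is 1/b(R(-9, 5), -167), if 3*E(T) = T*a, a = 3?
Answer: 1/93 ≈ 0.010753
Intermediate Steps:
E(T) = T (E(T) = (T*3)/3 = (3*T)/3 = T)
R(G, k) = (-8 + G)*(G + k)
b(Y, q) = 93 (b(Y, q) = -3 + 96 = 93)
1/b(R(-9, 5), -167) = 1/93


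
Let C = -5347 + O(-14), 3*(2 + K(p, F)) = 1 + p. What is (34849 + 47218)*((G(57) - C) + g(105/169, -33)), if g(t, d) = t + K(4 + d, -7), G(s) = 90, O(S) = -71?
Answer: 228730987375/507 ≈ 4.5115e+8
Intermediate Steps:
K(p, F) = -5/3 + p/3 (K(p, F) = -2 + (1 + p)/3 = -2 + (⅓ + p/3) = -5/3 + p/3)
g(t, d) = -⅓ + t + d/3 (g(t, d) = t + (-5/3 + (4 + d)/3) = t + (-5/3 + (4/3 + d/3)) = t + (-⅓ + d/3) = -⅓ + t + d/3)
C = -5418 (C = -5347 - 71 = -5418)
(34849 + 47218)*((G(57) - C) + g(105/169, -33)) = (34849 + 47218)*((90 - 1*(-5418)) + (-⅓ + 105/169 + (⅓)*(-33))) = 82067*((90 + 5418) + (-⅓ + 105*(1/169) - 11)) = 82067*(5508 + (-⅓ + 105/169 - 11)) = 82067*(5508 - 5431/507) = 82067*(2787125/507) = 228730987375/507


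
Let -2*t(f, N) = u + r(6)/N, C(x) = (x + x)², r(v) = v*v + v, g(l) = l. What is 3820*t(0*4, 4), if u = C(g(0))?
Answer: -20055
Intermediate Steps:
r(v) = v + v² (r(v) = v² + v = v + v²)
C(x) = 4*x² (C(x) = (2*x)² = 4*x²)
u = 0 (u = 4*0² = 4*0 = 0)
t(f, N) = -21/N (t(f, N) = -(0 + (6*(1 + 6))/N)/2 = -(0 + (6*7)/N)/2 = -(0 + 42/N)/2 = -21/N)
3820*t(0*4, 4) = 3820*(-21/4) = -20055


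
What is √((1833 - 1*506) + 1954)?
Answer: √3281 ≈ 57.280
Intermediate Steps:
√((1833 - 1*506) + 1954) = √((1833 - 506) + 1954) = √(1327 + 1954) = √3281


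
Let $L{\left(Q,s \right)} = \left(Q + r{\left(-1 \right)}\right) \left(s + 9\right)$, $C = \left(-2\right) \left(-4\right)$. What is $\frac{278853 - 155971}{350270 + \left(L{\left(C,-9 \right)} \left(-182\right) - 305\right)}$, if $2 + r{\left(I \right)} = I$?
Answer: $\frac{122882}{349965} \approx 0.35113$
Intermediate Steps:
$r{\left(I \right)} = -2 + I$
$C = 8$
$L{\left(Q,s \right)} = \left(-3 + Q\right) \left(9 + s\right)$ ($L{\left(Q,s \right)} = \left(Q - 3\right) \left(s + 9\right) = \left(Q - 3\right) \left(9 + s\right) = \left(-3 + Q\right) \left(9 + s\right)$)
$\frac{278853 - 155971}{350270 + \left(L{\left(C,-9 \right)} \left(-182\right) - 305\right)} = \frac{278853 - 155971}{350270 - \left(305 - \left(-27 - -27 + 9 \cdot 8 + 8 \left(-9\right)\right) \left(-182\right)\right)} = \frac{122882}{350270 - \left(305 - \left(-27 + 27 + 72 - 72\right) \left(-182\right)\right)} = \frac{122882}{350270 + \left(0 \left(-182\right) - 305\right)} = \frac{122882}{350270 + \left(0 - 305\right)} = \frac{122882}{350270 - 305} = \frac{122882}{349965}$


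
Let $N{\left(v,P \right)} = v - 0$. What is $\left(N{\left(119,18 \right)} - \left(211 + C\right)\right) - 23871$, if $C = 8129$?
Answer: $-32092$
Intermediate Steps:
$N{\left(v,P \right)} = v$ ($N{\left(v,P \right)} = v + 0 = v$)
$\left(N{\left(119,18 \right)} - \left(211 + C\right)\right) - 23871 = \left(119 - 8340\right) - 23871 = -8221 - 23871 = -32092$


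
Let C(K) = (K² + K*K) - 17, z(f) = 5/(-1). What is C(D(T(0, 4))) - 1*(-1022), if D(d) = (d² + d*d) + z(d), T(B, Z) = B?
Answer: 1055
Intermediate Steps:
z(f) = -5 (z(f) = 5*(-1) = -5)
D(d) = -5 + 2*d² (D(d) = (d² + d*d) - 5 = (d² + d²) - 5 = 2*d² - 5 = -5 + 2*d²)
C(K) = -17 + 2*K² (C(K) = (K² + K²) - 17 = 2*K² - 17 = -17 + 2*K²)
C(D(T(0, 4))) - 1*(-1022) = (-17 + 2*(-5 + 2*0²)²) - 1*(-1022) = (-17 + 2*(-5 + 2*0)²) + 1022 = (-17 + 2*(-5 + 0)²) + 1022 = (-17 + 2*(-5)²) + 1022 = (-17 + 2*25) + 1022 = (-17 + 50) + 1022 = 33 + 1022 = 1055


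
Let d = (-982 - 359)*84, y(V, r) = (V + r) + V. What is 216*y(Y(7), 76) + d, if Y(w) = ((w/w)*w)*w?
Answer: -75060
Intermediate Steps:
Y(w) = w² (Y(w) = (1*w)*w = w*w = w²)
y(V, r) = r + 2*V
d = -112644 (d = -1341*84 = -112644)
216*y(Y(7), 76) + d = 216*(76 + 2*7²) - 112644 = 216*(76 + 2*49) - 112644 = 216*(76 + 98) - 112644 = 216*174 - 112644 = 37584 - 112644 = -75060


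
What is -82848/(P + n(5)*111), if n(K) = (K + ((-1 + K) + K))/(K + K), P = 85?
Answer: -207120/601 ≈ -344.63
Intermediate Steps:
n(K) = (-1 + 3*K)/(2*K) (n(K) = (K + (-1 + 2*K))/((2*K)) = (-1 + 3*K)*(1/(2*K)) = (-1 + 3*K)/(2*K))
-82848/(P + n(5)*111) = -82848/(85 + ((1/2)*(-1 + 3*5)/5)*111) = -82848/(85 + ((1/2)*(1/5)*(-1 + 15))*111) = -82848/(85 + ((1/2)*(1/5)*14)*111) = -82848/(85 + (7/5)*111) = -82848/(85 + 777/5) = -82848/1202/5 = -82848*5/1202 = -207120/601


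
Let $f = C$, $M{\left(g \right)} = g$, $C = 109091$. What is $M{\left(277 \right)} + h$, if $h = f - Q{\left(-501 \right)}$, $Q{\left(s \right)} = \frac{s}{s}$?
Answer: $109367$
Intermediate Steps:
$Q{\left(s \right)} = 1$
$f = 109091$
$h = 109090$ ($h = 109091 - 1 = 109090$)
$M{\left(277 \right)} + h = 277 + 109090 = 109367$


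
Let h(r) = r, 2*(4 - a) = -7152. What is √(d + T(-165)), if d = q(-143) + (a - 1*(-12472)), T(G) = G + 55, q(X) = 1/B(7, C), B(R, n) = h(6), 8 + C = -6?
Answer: √573918/6 ≈ 126.26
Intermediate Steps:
a = 3580 (a = 4 - ½*(-7152) = 4 + 3576 = 3580)
C = -14 (C = -8 - 6 = -14)
B(R, n) = 6
q(X) = ⅙ (q(X) = 1/6 = ⅙)
T(G) = 55 + G
d = 96313/6 (d = ⅙ + (3580 - 1*(-12472)) = ⅙ + (3580 + 12472) = ⅙ + 16052 = 96313/6 ≈ 16052.)
√(d + T(-165)) = √(96313/6 + (55 - 165)) = √(96313/6 - 110) = √(95653/6) = √573918/6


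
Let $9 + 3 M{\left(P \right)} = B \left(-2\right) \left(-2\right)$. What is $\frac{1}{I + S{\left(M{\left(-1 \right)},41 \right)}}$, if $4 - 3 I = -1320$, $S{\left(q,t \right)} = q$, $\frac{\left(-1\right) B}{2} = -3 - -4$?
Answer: $\frac{3}{1307} \approx 0.0022953$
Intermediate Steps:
$B = -2$ ($B = - 2 \left(-3 - -4\right) = - 2 \left(-3 + 4\right) = \left(-2\right) 1 = -2$)
$M{\left(P \right)} = - \frac{17}{3}$ ($M{\left(P \right)} = -3 + \frac{\left(-2\right) \left(-2\right) \left(-2\right)}{3} = -3 + \frac{4 \left(-2\right)}{3} = -3 + \frac{1}{3} \left(-8\right) = -3 - \frac{8}{3} = - \frac{17}{3}$)
$I = \frac{1324}{3}$ ($I = \frac{4}{3} - -440 = \frac{4}{3} + 440 = \frac{1324}{3} \approx 441.33$)
$\frac{1}{I + S{\left(M{\left(-1 \right)},41 \right)}} = \frac{1}{\frac{1324}{3} - \frac{17}{3}} = \frac{1}{\frac{1307}{3}} = \frac{3}{1307}$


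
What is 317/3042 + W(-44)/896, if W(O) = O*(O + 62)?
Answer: -132827/170352 ≈ -0.77972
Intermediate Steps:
W(O) = O*(62 + O)
317/3042 + W(-44)/896 = 317/3042 - 44*(62 - 44)/896 = 317*(1/3042) - 44*18*(1/896) = 317/3042 - 792*1/896 = 317/3042 - 99/112 = -132827/170352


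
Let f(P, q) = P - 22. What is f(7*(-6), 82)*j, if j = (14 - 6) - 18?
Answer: 640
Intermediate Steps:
f(P, q) = -22 + P
j = -10 (j = 8 - 18 = -10)
f(7*(-6), 82)*j = (-22 + 7*(-6))*(-10) = (-22 - 42)*(-10) = -64*(-10) = 640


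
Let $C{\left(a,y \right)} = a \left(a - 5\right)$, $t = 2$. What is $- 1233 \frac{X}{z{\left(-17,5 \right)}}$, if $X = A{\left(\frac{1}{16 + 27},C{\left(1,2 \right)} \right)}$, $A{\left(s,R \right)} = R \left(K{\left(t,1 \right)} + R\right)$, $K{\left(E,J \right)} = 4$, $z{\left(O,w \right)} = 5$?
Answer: $0$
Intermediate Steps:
$C{\left(a,y \right)} = a \left(-5 + a\right)$
$A{\left(s,R \right)} = R \left(4 + R\right)$
$X = 0$ ($X = 1 \left(-5 + 1\right) \left(4 + 1 \left(-5 + 1\right)\right) = 1 \left(-4\right) \left(4 + 1 \left(-4\right)\right) = - 4 \left(4 - 4\right) = \left(-4\right) 0 = 0$)
$- 1233 \frac{X}{z{\left(-17,5 \right)}} = - 1233 \cdot \frac{0}{5} = - 1233 \cdot 0 \cdot \frac{1}{5} = \left(-1233\right) 0 = 0$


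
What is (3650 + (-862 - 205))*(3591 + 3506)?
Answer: 18331551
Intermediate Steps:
(3650 + (-862 - 205))*(3591 + 3506) = (3650 - 1067)*7097 = 2583*7097 = 18331551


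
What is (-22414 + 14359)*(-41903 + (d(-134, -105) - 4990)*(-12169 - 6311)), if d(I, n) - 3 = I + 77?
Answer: -750494152935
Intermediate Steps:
d(I, n) = 80 + I (d(I, n) = 3 + (I + 77) = 3 + (77 + I) = 80 + I)
(-22414 + 14359)*(-41903 + (d(-134, -105) - 4990)*(-12169 - 6311)) = (-22414 + 14359)*(-41903 + ((80 - 134) - 4990)*(-12169 - 6311)) = -8055*(-41903 + (-54 - 4990)*(-18480)) = -8055*(-41903 - 5044*(-18480)) = -8055*(-41903 + 93213120) = -8055*93171217 = -750494152935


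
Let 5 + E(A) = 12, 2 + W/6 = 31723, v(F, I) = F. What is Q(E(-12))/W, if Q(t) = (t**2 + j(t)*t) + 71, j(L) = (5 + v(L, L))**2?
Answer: 188/31721 ≈ 0.0059267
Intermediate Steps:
W = 190326 (W = -12 + 6*31723 = -12 + 190338 = 190326)
E(A) = 7 (E(A) = -5 + 12 = 7)
j(L) = (5 + L)**2
Q(t) = 71 + t**2 + t*(5 + t)**2 (Q(t) = (t**2 + (5 + t)**2*t) + 71 = (t**2 + t*(5 + t)**2) + 71 = 71 + t**2 + t*(5 + t)**2)
Q(E(-12))/W = (71 + 7**2 + 7*(5 + 7)**2)/190326 = (71 + 49 + 7*12**2)*(1/190326) = (71 + 49 + 7*144)*(1/190326) = (71 + 49 + 1008)*(1/190326) = 1128*(1/190326) = 188/31721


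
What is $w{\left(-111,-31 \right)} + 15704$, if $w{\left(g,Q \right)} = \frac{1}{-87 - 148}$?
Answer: $\frac{3690439}{235} \approx 15704.0$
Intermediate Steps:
$w{\left(g,Q \right)} = - \frac{1}{235}$ ($w{\left(g,Q \right)} = \frac{1}{-235} = - \frac{1}{235}$)
$w{\left(-111,-31 \right)} + 15704 = - \frac{1}{235} + 15704 = \frac{3690439}{235}$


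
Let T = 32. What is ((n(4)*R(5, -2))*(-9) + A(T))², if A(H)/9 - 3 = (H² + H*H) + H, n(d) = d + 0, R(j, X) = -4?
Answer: 356869881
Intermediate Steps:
n(d) = d
A(H) = 27 + 9*H + 18*H² (A(H) = 27 + 9*((H² + H*H) + H) = 27 + 9*((H² + H²) + H) = 27 + 9*(2*H² + H) = 27 + 9*(H + 2*H²) = 27 + (9*H + 18*H²) = 27 + 9*H + 18*H²)
((n(4)*R(5, -2))*(-9) + A(T))² = ((4*(-4))*(-9) + (27 + 9*32 + 18*32²))² = (-16*(-9) + (27 + 288 + 18*1024))² = (144 + (27 + 288 + 18432))² = (144 + 18747)² = 18891² = 356869881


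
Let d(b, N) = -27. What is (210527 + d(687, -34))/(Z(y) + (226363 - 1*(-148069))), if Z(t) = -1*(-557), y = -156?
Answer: 210500/374989 ≈ 0.56135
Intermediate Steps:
Z(t) = 557
(210527 + d(687, -34))/(Z(y) + (226363 - 1*(-148069))) = (210527 - 27)/(557 + (226363 - 1*(-148069))) = 210500/(557 + (226363 + 148069)) = 210500/(557 + 374432) = 210500/374989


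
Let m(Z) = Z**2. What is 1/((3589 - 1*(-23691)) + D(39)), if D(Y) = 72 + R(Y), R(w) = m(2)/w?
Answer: 39/1066732 ≈ 3.6560e-5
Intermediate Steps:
R(w) = 4/w (R(w) = 2**2/w = 4/w)
D(Y) = 72 + 4/Y
1/((3589 - 1*(-23691)) + D(39)) = 1/((3589 - 1*(-23691)) + (72 + 4/39)) = 1/((3589 + 23691) + (72 + 4*(1/39))) = 1/(27280 + (72 + 4/39)) = 1/(27280 + 2812/39) = 1/(1066732/39) = 39/1066732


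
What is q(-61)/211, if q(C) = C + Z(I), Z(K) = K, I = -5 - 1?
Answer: -67/211 ≈ -0.31754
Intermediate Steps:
I = -6
q(C) = -6 + C (q(C) = C - 6 = -6 + C)
q(-61)/211 = (-6 - 61)/211 = (1/211)*(-67) = -67/211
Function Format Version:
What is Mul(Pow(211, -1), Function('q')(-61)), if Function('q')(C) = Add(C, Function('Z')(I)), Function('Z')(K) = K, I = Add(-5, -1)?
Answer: Rational(-67, 211) ≈ -0.31754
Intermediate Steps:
I = -6
Function('q')(C) = Add(-6, C) (Function('q')(C) = Add(C, -6) = Add(-6, C))
Mul(Pow(211, -1), Function('q')(-61)) = Mul(Pow(211, -1), Add(-6, -61)) = Mul(Rational(1, 211), -67) = Rational(-67, 211)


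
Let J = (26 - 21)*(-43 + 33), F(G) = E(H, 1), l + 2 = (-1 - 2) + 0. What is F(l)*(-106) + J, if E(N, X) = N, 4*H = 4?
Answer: -156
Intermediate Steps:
H = 1 (H = (1/4)*4 = 1)
l = -5 (l = -2 + ((-1 - 2) + 0) = -2 + (-3 + 0) = -2 - 3 = -5)
F(G) = 1
J = -50 (J = 5*(-10) = -50)
F(l)*(-106) + J = 1*(-106) - 50 = -106 - 50 = -156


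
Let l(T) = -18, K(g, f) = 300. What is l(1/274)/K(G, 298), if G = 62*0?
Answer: -3/50 ≈ -0.060000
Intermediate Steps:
G = 0
l(1/274)/K(G, 298) = -18/300 = -18*1/300 = -3/50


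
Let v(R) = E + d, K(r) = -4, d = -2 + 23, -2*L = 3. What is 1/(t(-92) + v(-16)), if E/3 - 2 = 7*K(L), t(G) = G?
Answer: -1/149 ≈ -0.0067114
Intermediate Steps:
L = -3/2 (L = -1/2*3 = -3/2 ≈ -1.5000)
d = 21
E = -78 (E = 6 + 3*(7*(-4)) = 6 + 3*(-28) = 6 - 84 = -78)
v(R) = -57 (v(R) = -78 + 21 = -57)
1/(t(-92) + v(-16)) = 1/(-92 - 57) = 1/(-149) = -1/149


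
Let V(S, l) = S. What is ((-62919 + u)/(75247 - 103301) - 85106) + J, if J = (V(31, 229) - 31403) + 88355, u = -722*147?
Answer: -788793589/28054 ≈ -28117.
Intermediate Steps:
u = -106134
J = 56983 (J = (31 - 31403) + 88355 = -31372 + 88355 = 56983)
((-62919 + u)/(75247 - 103301) - 85106) + J = ((-62919 - 106134)/(75247 - 103301) - 85106) + 56983 = (-169053/(-28054) - 85106) + 56983 = (-169053*(-1/28054) - 85106) + 56983 = (169053/28054 - 85106) + 56983 = -2387394671/28054 + 56983 = -788793589/28054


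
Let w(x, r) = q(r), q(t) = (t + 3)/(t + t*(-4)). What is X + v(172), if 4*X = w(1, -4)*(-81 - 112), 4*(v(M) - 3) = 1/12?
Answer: 169/24 ≈ 7.0417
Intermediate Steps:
q(t) = -(3 + t)/(3*t) (q(t) = (3 + t)/(t - 4*t) = (3 + t)/((-3*t)) = (3 + t)*(-1/(3*t)) = -(3 + t)/(3*t))
w(x, r) = (-3 - r)/(3*r)
v(M) = 145/48 (v(M) = 3 + (¼)/12 = 3 + (¼)*(1/12) = 3 + 1/48 = 145/48)
X = 193/48 (X = (((⅓)*(-3 - 1*(-4))/(-4))*(-81 - 112))/4 = (((⅓)*(-¼)*(-3 + 4))*(-193))/4 = (((⅓)*(-¼)*1)*(-193))/4 = (-1/12*(-193))/4 = (¼)*(193/12) = 193/48 ≈ 4.0208)
X + v(172) = 193/48 + 145/48 = 169/24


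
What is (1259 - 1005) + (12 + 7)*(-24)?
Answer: -202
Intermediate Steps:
(1259 - 1005) + (12 + 7)*(-24) = 254 + 19*(-24) = 254 - 456 = -202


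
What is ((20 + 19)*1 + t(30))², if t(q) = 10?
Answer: 2401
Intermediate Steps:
((20 + 19)*1 + t(30))² = ((20 + 19)*1 + 10)² = (39*1 + 10)² = (39 + 10)² = 49² = 2401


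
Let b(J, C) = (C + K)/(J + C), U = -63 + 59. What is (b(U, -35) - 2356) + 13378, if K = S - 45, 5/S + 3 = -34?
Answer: 15907711/1443 ≈ 11024.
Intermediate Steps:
S = -5/37 (S = 5/(-3 - 34) = 5/(-37) = 5*(-1/37) = -5/37 ≈ -0.13514)
K = -1670/37 (K = -5/37 - 45 = -1670/37 ≈ -45.135)
U = -4
b(J, C) = (-1670/37 + C)/(C + J) (b(J, C) = (C - 1670/37)/(J + C) = (-1670/37 + C)/(C + J))
(b(U, -35) - 2356) + 13378 = ((-1670/37 - 35)/(-35 - 4) - 2356) + 13378 = (-2965/37/(-39) - 2356) + 13378 = (-1/39*(-2965/37) - 2356) + 13378 = (2965/1443 - 2356) + 13378 = -3396743/1443 + 13378 = 15907711/1443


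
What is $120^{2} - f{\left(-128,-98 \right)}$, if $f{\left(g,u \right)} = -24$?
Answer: $14424$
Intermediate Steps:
$120^{2} - f{\left(-128,-98 \right)} = 120^{2} - -24 = 14400 + 24 = 14424$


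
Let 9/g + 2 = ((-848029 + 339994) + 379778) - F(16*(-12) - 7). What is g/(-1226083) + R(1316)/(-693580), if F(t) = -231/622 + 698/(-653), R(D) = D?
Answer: -4202737739522746267/2214996146886431358215 ≈ -0.0018974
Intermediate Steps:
F(t) = -584999/406166 (F(t) = -231*1/622 + 698*(-1/653) = -231/622 - 698/653 = -584999/406166)
g = -3655494/52093859995 (g = 9/(-2 + (((-848029 + 339994) + 379778) - 1*(-584999/406166))) = 9/(-2 + ((-508035 + 379778) + 584999/406166)) = 9/(-2 + (-128257 + 584999/406166)) = 9/(-2 - 52093047663/406166) = 9/(-52093859995/406166) = 9*(-406166/52093859995) = -3655494/52093859995 ≈ -7.0171e-5)
g/(-1226083) + R(1316)/(-693580) = -3655494/52093859995/(-1226083) + 1316/(-693580) = -3655494/52093859995*(-1/1226083) + 1316*(-1/693580) = 3655494/63871396144249585 - 329/173395 = -4202737739522746267/2214996146886431358215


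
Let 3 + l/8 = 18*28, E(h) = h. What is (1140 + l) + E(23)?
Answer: 5171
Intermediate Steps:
l = 4008 (l = -24 + 8*(18*28) = -24 + 8*504 = -24 + 4032 = 4008)
(1140 + l) + E(23) = (1140 + 4008) + 23 = 5148 + 23 = 5171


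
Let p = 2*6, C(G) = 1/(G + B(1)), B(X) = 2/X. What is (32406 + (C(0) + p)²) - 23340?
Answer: 36889/4 ≈ 9222.3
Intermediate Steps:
C(G) = 1/(2 + G) (C(G) = 1/(G + 2/1) = 1/(G + 2*1) = 1/(G + 2) = 1/(2 + G))
p = 12
(32406 + (C(0) + p)²) - 23340 = (32406 + (1/(2 + 0) + 12)²) - 23340 = (32406 + (1/2 + 12)²) - 23340 = (32406 + (½ + 12)²) - 23340 = (32406 + (25/2)²) - 23340 = (32406 + 625/4) - 23340 = 130249/4 - 23340 = 36889/4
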